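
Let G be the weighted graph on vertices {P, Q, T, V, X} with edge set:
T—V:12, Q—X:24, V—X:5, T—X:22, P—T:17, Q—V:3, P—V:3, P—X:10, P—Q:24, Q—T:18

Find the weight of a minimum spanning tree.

Prim's algorithm from T:
Step 1: frontier [T—V 12, P—T 17, Q—T 18, T—X 22] → take T—V (12); add V.
Step 2: frontier [P—T 17, Q—T 18, T—X 22, P—V 3, Q—V 3, V—X 5] → take P—V (3); add P.
Step 3: frontier [P—X 10, P—Q 24, Q—T 18, T—X 22, Q—V 3, V—X 5] → take Q—V (3); add Q.
Step 4: frontier [P—X 10, Q—X 24, T—X 22, V—X 5] → take V—X (5); add X.
MST edges: T—V, P—V, Q—V, V—X; total weight 12+3+3+5 = 23.

23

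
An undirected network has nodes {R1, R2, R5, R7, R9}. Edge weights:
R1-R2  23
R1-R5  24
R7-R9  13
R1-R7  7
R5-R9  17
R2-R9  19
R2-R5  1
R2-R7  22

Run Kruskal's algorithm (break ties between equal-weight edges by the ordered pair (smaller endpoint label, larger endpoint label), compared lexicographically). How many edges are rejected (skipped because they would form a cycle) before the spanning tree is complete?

Sort edges by weight, then run Kruskal:
R2-R5 (1): add. Components now {R2,R5} {R7} {R9} {R1}
R1-R7 (7): add. Components now {R2,R5} {R1,R7} {R9}
R7-R9 (13): add. Components now {R2,R5} {R1,R7,R9}
R5-R9 (17): add. Components now {R1,R2,R5,R7,R9}
Edges rejected before the tree was complete: 0.

0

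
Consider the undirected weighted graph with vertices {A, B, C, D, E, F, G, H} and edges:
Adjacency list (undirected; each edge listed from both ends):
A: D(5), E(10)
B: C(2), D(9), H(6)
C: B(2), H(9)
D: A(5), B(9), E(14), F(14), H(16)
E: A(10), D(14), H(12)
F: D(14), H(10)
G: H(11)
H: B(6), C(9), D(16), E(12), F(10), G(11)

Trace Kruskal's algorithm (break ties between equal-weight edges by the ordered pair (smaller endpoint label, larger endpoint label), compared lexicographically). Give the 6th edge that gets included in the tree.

Sort edges by weight, then run Kruskal:
B–C (2): add — endpoints in different components.
A–D (5): add — endpoints in different components.
B–H (6): add — endpoints in different components.
B–D (9): add — endpoints in different components.
C–H (9): skip — C and H already connected.
A–E (10): add — endpoints in different components.
F–H (10): add — endpoints in different components.
G–H (11): add — endpoints in different components.
The 6th edge added is F–H.

F-H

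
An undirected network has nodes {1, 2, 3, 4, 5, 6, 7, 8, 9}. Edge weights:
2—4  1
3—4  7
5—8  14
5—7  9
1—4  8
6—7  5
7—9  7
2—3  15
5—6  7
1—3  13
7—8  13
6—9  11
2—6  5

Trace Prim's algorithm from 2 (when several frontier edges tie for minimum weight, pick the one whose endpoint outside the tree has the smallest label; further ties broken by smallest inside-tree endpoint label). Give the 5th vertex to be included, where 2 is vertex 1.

Grow the tree from 2 using Prim:
Step 1: cheapest edge leaving the tree is 2—4 (1); add 4.
Step 2: cheapest edge leaving the tree is 2—6 (5); add 6.
Step 3: cheapest edge leaving the tree is 6—7 (5); add 7.
Step 4: cheapest edge leaving the tree is 3—4 (7); add 3.
Step 5: cheapest edge leaving the tree is 5—6 (7); add 5.
Step 6: cheapest edge leaving the tree is 7—9 (7); add 9.
Step 7: cheapest edge leaving the tree is 1—4 (8); add 1.
Step 8: cheapest edge leaving the tree is 7—8 (13); add 8.
Vertex order: 2, 4, 6, 7, 3, 5, 9, 1, 8. The 5th vertex is 3.

3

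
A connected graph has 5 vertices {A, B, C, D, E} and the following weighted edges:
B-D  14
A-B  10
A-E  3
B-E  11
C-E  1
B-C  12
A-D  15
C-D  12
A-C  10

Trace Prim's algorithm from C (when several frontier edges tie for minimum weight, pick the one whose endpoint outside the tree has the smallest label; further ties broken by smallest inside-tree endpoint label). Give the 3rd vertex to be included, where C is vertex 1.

A

Prim, starting at C.
Step 1: cheapest edge leaving the tree is C-E (1); add E.
Step 2: cheapest edge leaving the tree is A-E (3); add A.
Step 3: cheapest edge leaving the tree is A-B (10); add B.
Step 4: cheapest edge leaving the tree is C-D (12); add D.
Vertex order: C, E, A, B, D. The 3rd vertex is A.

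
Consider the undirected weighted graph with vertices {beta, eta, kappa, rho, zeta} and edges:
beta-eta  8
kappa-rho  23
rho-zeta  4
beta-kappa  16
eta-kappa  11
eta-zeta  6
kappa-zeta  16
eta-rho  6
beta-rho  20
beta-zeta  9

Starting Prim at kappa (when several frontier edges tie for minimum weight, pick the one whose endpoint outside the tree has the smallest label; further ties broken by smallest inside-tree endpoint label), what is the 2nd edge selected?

eta-rho

Grow the tree from kappa using Prim:
Step 1: frontier [eta-kappa 11, beta-kappa 16, kappa-zeta 16, kappa-rho 23] → take eta-kappa (11); add eta.
Step 2: frontier [eta-rho 6, eta-zeta 6, beta-eta 8, beta-kappa 16, kappa-zeta 16, kappa-rho 23] → take eta-rho (6); add rho.
Step 3: frontier [eta-zeta 6, beta-eta 8, beta-kappa 16, kappa-zeta 16, rho-zeta 4, beta-rho 20] → take rho-zeta (4); add zeta.
Step 4: frontier [beta-eta 8, beta-kappa 16, beta-rho 20, beta-zeta 9] → take beta-eta (8); add beta.
The 2nd edge added is eta-rho.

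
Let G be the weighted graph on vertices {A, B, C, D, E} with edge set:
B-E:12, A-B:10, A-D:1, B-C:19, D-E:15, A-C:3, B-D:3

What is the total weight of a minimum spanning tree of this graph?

Prim's algorithm from D:
Step 1: frontier [A-D 1, B-D 3, D-E 15] → take A-D (1); add A.
Step 2: frontier [A-C 3, A-B 10, B-D 3, D-E 15] → take B-D (3); add B.
Step 3: frontier [A-C 3, B-E 12, B-C 19, D-E 15] → take A-C (3); add C.
Step 4: frontier [B-E 12, D-E 15] → take B-E (12); add E.
MST edges: A-D, B-D, A-C, B-E; total weight 1+3+3+12 = 19.

19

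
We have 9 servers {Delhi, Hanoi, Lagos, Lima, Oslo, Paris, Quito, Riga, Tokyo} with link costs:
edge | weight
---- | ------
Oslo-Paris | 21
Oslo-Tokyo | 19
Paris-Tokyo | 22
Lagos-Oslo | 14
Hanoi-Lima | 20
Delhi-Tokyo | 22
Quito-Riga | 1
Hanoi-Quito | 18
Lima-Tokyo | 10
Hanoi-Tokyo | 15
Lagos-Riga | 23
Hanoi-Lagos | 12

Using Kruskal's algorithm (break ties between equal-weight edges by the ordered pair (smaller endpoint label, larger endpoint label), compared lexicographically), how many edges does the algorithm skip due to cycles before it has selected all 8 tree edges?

2

Kruskal's algorithm — process edges by increasing weight (ties by edge label):
Quito-Riga (1): add — endpoints in different components.
Lima-Tokyo (10): add — endpoints in different components.
Hanoi-Lagos (12): add — endpoints in different components.
Lagos-Oslo (14): add — endpoints in different components.
Hanoi-Tokyo (15): add — endpoints in different components.
Hanoi-Quito (18): add — endpoints in different components.
Oslo-Tokyo (19): skip — Tokyo and Oslo already connected.
Hanoi-Lima (20): skip — Hanoi and Lima already connected.
Oslo-Paris (21): add — endpoints in different components.
Delhi-Tokyo (22): add — endpoints in different components.
Edges rejected before the tree was complete: 2.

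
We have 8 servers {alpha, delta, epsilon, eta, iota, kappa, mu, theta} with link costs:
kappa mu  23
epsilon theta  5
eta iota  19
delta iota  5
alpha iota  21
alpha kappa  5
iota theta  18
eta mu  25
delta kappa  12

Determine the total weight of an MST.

Prim's algorithm from eta:
Step 1: cheapest edge leaving the tree is eta iota (19); add iota.
Step 2: cheapest edge leaving the tree is delta iota (5); add delta.
Step 3: cheapest edge leaving the tree is delta kappa (12); add kappa.
Step 4: cheapest edge leaving the tree is alpha kappa (5); add alpha.
Step 5: cheapest edge leaving the tree is iota theta (18); add theta.
Step 6: cheapest edge leaving the tree is epsilon theta (5); add epsilon.
Step 7: cheapest edge leaving the tree is kappa mu (23); add mu.
MST edges: eta iota, delta iota, delta kappa, alpha kappa, iota theta, epsilon theta, kappa mu; total weight 19+5+12+5+18+5+23 = 87.

87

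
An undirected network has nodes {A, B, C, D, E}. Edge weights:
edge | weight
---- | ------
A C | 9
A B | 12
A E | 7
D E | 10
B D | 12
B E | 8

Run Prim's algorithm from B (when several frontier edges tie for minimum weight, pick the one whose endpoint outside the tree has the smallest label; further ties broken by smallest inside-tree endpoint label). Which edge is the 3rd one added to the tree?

Grow the tree from B using Prim:
Step 1: frontier [B E 8, A B 12, B D 12] → take B E (8); add E.
Step 2: frontier [A B 12, B D 12, A E 7, D E 10] → take A E (7); add A.
Step 3: frontier [A C 9, B D 12, D E 10] → take A C (9); add C.
Step 4: frontier [B D 12, D E 10] → take D E (10); add D.
The 3rd edge added is A C.

A-C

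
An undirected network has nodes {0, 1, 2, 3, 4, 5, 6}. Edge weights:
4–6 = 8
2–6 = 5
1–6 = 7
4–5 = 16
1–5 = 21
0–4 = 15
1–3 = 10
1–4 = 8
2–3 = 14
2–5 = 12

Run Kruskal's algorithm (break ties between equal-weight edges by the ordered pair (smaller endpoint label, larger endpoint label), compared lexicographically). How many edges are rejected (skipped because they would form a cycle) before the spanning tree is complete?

Sort edges by weight, then run Kruskal:
2–6 (5): add — endpoints in different components.
1–6 (7): add — endpoints in different components.
1–4 (8): add — endpoints in different components.
4–6 (8): skip — 4 and 6 already connected.
1–3 (10): add — endpoints in different components.
2–5 (12): add — endpoints in different components.
2–3 (14): skip — 2 and 3 already connected.
0–4 (15): add — endpoints in different components.
Edges rejected before the tree was complete: 2.

2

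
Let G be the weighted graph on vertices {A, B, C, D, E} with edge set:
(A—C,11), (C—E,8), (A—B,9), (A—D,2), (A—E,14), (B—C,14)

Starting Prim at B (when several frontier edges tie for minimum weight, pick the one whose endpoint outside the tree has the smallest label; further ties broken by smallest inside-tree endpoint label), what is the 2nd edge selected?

Prim's algorithm from B:
Step 1: frontier [A—B 9, B—C 14] → take A—B (9); add A.
Step 2: frontier [A—D 2, A—C 11, A—E 14, B—C 14] → take A—D (2); add D.
Step 3: frontier [A—C 11, A—E 14, B—C 14] → take A—C (11); add C.
Step 4: frontier [A—E 14, C—E 8] → take C—E (8); add E.
The 2nd edge added is A—D.

A-D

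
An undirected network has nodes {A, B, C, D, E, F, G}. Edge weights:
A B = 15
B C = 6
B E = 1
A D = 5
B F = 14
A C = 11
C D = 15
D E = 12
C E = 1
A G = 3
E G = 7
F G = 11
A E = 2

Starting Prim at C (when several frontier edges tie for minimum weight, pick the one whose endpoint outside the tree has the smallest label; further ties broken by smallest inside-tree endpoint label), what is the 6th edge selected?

Prim, starting at C.
Step 1: cheapest edge leaving the tree is C E (1); add E.
Step 2: cheapest edge leaving the tree is B E (1); add B.
Step 3: cheapest edge leaving the tree is A E (2); add A.
Step 4: cheapest edge leaving the tree is A G (3); add G.
Step 5: cheapest edge leaving the tree is A D (5); add D.
Step 6: cheapest edge leaving the tree is F G (11); add F.
The 6th edge added is F G.

F-G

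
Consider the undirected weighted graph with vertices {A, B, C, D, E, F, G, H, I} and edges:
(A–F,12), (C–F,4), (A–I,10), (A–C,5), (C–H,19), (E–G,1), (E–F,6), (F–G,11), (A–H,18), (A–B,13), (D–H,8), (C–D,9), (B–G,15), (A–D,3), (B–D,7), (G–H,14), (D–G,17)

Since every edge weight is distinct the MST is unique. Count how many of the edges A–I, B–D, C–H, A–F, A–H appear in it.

2

Kruskal: consider edges lightest-first.
E–G (1): add — endpoints in different components.
A–D (3): add — endpoints in different components.
C–F (4): add — endpoints in different components.
A–C (5): add — endpoints in different components.
E–F (6): add — endpoints in different components.
B–D (7): add — endpoints in different components.
D–H (8): add — endpoints in different components.
C–D (9): skip — C and D already connected.
A–I (10): add — endpoints in different components.
MST edge set: {E–G, A–D, C–F, A–C, E–F, B–D, D–H, A–I}.
Of the listed edges, {A–I, B–D} are in the MST → 2.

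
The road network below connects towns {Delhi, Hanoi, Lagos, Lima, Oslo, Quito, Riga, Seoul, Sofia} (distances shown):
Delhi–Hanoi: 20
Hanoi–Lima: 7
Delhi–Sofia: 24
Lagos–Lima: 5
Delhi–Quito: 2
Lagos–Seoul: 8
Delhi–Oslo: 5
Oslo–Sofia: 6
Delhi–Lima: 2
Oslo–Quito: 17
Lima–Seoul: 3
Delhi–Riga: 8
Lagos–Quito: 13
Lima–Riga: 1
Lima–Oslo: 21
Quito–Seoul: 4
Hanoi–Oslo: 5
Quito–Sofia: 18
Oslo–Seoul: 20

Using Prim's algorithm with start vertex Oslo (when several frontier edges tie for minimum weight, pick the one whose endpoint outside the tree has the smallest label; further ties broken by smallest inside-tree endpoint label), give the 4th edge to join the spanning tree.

Prim's algorithm from Oslo:
Step 1: cheapest edge leaving the tree is Delhi–Oslo (5); add Delhi.
Step 2: cheapest edge leaving the tree is Delhi–Lima (2); add Lima.
Step 3: cheapest edge leaving the tree is Lima–Riga (1); add Riga.
Step 4: cheapest edge leaving the tree is Delhi–Quito (2); add Quito.
Step 5: cheapest edge leaving the tree is Lima–Seoul (3); add Seoul.
Step 6: cheapest edge leaving the tree is Hanoi–Oslo (5); add Hanoi.
Step 7: cheapest edge leaving the tree is Lagos–Lima (5); add Lagos.
Step 8: cheapest edge leaving the tree is Oslo–Sofia (6); add Sofia.
The 4th edge added is Delhi–Quito.

Delhi-Quito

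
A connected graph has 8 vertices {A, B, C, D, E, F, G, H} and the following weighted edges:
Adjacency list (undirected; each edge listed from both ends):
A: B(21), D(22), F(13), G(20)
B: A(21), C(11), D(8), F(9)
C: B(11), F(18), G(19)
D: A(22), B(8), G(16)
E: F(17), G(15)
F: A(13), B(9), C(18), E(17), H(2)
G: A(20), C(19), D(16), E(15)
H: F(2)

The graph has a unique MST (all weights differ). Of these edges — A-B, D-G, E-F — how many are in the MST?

Kruskal: consider edges lightest-first.
F-H (2): add — endpoints in different components.
B-D (8): add — endpoints in different components.
B-F (9): add — endpoints in different components.
B-C (11): add — endpoints in different components.
A-F (13): add — endpoints in different components.
E-G (15): add — endpoints in different components.
D-G (16): add — endpoints in different components.
MST edge set: {F-H, B-D, B-F, B-C, A-F, E-G, D-G}.
Of the listed edges, {D-G} are in the MST → 1.

1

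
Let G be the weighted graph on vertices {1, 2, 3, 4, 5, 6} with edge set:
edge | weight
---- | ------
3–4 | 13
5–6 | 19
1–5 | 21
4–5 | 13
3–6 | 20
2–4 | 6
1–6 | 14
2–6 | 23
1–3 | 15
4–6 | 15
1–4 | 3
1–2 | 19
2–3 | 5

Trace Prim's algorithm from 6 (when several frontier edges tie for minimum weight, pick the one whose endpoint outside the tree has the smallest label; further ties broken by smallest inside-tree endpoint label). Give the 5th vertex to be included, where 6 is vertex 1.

3

Grow the tree from 6 using Prim:
Step 1: cheapest edge leaving the tree is 1–6 (14); add 1.
Step 2: cheapest edge leaving the tree is 1–4 (3); add 4.
Step 3: cheapest edge leaving the tree is 2–4 (6); add 2.
Step 4: cheapest edge leaving the tree is 2–3 (5); add 3.
Step 5: cheapest edge leaving the tree is 4–5 (13); add 5.
Vertex order: 6, 1, 4, 2, 3, 5. The 5th vertex is 3.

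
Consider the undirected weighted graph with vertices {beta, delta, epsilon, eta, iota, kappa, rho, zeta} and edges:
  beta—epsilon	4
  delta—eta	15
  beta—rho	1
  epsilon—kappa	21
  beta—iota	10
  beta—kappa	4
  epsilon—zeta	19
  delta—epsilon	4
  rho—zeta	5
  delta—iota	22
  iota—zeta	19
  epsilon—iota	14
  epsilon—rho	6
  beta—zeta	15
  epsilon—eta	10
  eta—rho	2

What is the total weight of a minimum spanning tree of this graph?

30

Kruskal: consider edges lightest-first.
beta—rho (1): add — endpoints in different components.
eta—rho (2): add — endpoints in different components.
beta—epsilon (4): add — endpoints in different components.
beta—kappa (4): add — endpoints in different components.
delta—epsilon (4): add — endpoints in different components.
rho—zeta (5): add — endpoints in different components.
epsilon—rho (6): skip — epsilon and rho already connected.
beta—iota (10): add — endpoints in different components.
MST edges: beta—rho, eta—rho, beta—epsilon, beta—kappa, delta—epsilon, rho—zeta, beta—iota; total weight 1+2+4+4+4+5+10 = 30.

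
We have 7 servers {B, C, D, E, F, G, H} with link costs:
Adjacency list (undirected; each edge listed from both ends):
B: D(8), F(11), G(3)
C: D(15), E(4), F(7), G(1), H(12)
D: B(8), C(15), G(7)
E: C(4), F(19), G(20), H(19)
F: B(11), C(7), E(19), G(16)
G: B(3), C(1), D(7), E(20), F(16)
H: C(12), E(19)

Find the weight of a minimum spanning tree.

34

Kruskal: consider edges lightest-first.
C-G (1): add. Components now {B} {C,G} {D} {E} {F} {H}
B-G (3): add. Components now {B,C,G} {D} {E} {F} {H}
C-E (4): add. Components now {B,C,E,G} {D} {F} {H}
C-F (7): add. Components now {B,C,E,F,G} {D} {H}
D-G (7): add. Components now {B,C,D,E,F,G} {H}
B-D (8): skip — B and D already connected.
B-F (11): skip — B and F already connected.
C-H (12): add. Components now {B,C,D,E,F,G,H}
MST edges: C-G, B-G, C-E, C-F, D-G, C-H; total weight 1+3+4+7+7+12 = 34.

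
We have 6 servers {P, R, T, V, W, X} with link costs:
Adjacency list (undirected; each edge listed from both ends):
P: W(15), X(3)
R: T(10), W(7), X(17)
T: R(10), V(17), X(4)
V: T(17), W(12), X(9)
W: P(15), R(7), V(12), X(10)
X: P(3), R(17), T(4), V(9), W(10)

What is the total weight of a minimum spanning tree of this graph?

Grow the tree from V using Prim:
Step 1: cheapest edge leaving the tree is V–X (9); add X.
Step 2: cheapest edge leaving the tree is P–X (3); add P.
Step 3: cheapest edge leaving the tree is T–X (4); add T.
Step 4: cheapest edge leaving the tree is R–T (10); add R.
Step 5: cheapest edge leaving the tree is R–W (7); add W.
MST edges: V–X, P–X, T–X, R–T, R–W; total weight 9+3+4+10+7 = 33.

33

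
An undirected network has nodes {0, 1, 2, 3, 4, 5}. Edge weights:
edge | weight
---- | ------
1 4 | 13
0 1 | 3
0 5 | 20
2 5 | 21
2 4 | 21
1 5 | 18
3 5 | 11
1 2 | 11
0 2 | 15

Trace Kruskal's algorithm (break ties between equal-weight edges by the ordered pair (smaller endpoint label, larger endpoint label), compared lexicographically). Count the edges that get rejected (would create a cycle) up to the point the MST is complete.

Kruskal: consider edges lightest-first.
0 1 (3): add. Components now {0,1} {2} {3} {4} {5}
1 2 (11): add. Components now {0,1,2} {3} {4} {5}
3 5 (11): add. Components now {0,1,2} {3,5} {4}
1 4 (13): add. Components now {0,1,2,4} {3,5}
0 2 (15): skip — 0 and 2 already connected.
1 5 (18): add. Components now {0,1,2,3,4,5}
Edges rejected before the tree was complete: 1.

1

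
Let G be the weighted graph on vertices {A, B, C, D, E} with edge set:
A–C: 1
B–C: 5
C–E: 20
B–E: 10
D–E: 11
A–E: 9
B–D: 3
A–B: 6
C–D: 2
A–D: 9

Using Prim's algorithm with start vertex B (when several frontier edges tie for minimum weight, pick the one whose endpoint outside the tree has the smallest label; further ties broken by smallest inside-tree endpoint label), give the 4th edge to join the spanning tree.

Prim's algorithm from B:
Step 1: frontier [B–D 3, B–C 5, A–B 6, B–E 10] → take B–D (3); add D.
Step 2: frontier [B–C 5, A–B 6, B–E 10, C–D 2, A–D 9, D–E 11] → take C–D (2); add C.
Step 3: frontier [A–B 6, B–E 10, A–C 1, C–E 20, A–D 9, D–E 11] → take A–C (1); add A.
Step 4: frontier [A–E 9, B–E 10, C–E 20, D–E 11] → take A–E (9); add E.
The 4th edge added is A–E.

A-E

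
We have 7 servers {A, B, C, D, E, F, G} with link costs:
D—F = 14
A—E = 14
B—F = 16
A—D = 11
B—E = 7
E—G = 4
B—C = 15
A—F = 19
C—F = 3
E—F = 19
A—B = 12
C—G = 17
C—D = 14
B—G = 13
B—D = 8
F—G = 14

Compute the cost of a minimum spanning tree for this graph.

Prim, starting at F.
Step 1: cheapest edge leaving the tree is C—F (3); add C.
Step 2: cheapest edge leaving the tree is C—D (14); add D.
Step 3: cheapest edge leaving the tree is B—D (8); add B.
Step 4: cheapest edge leaving the tree is B—E (7); add E.
Step 5: cheapest edge leaving the tree is E—G (4); add G.
Step 6: cheapest edge leaving the tree is A—D (11); add A.
MST edges: C—F, C—D, B—D, B—E, E—G, A—D; total weight 3+14+8+7+4+11 = 47.

47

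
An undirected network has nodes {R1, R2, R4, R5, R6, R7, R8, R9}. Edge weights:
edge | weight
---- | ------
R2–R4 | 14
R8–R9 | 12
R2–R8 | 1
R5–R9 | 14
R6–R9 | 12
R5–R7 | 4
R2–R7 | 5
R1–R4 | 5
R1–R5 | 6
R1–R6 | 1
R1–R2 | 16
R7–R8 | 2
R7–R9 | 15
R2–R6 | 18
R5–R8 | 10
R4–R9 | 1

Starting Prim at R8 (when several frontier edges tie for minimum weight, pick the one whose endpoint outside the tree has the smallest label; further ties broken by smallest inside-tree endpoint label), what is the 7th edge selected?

Prim, starting at R8.
Step 1: cheapest edge leaving the tree is R2–R8 (1); add R2.
Step 2: cheapest edge leaving the tree is R7–R8 (2); add R7.
Step 3: cheapest edge leaving the tree is R5–R7 (4); add R5.
Step 4: cheapest edge leaving the tree is R1–R5 (6); add R1.
Step 5: cheapest edge leaving the tree is R1–R6 (1); add R6.
Step 6: cheapest edge leaving the tree is R1–R4 (5); add R4.
Step 7: cheapest edge leaving the tree is R4–R9 (1); add R9.
The 7th edge added is R4–R9.

R4-R9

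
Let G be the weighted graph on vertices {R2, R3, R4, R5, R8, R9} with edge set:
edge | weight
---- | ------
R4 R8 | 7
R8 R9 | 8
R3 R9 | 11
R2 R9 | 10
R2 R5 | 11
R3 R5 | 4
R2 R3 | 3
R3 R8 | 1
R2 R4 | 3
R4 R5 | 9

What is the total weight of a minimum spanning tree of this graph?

Kruskal: consider edges lightest-first.
R3 R8 (1): add. Components now {R2} {R5} {R3,R8} {R4} {R9}
R2 R3 (3): add. Components now {R2,R3,R8} {R5} {R4} {R9}
R2 R4 (3): add. Components now {R2,R3,R4,R8} {R5} {R9}
R3 R5 (4): add. Components now {R2,R3,R4,R5,R8} {R9}
R4 R8 (7): skip — R4 and R8 already connected.
R8 R9 (8): add. Components now {R2,R3,R4,R5,R8,R9}
MST edges: R3 R8, R2 R3, R2 R4, R3 R5, R8 R9; total weight 1+3+3+4+8 = 19.

19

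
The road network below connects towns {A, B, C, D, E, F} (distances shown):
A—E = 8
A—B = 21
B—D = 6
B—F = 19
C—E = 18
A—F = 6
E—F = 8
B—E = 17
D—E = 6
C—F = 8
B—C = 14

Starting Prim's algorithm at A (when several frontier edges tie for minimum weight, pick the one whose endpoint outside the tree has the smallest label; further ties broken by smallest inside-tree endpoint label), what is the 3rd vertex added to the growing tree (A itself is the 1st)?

C

Prim's algorithm from A:
Step 1: frontier [A—F 6, A—E 8, A—B 21] → take A—F (6); add F.
Step 2: frontier [A—E 8, A—B 21, C—F 8, E—F 8, B—F 19] → take C—F (8); add C.
Step 3: frontier [A—E 8, A—B 21, B—C 14, C—E 18, E—F 8, B—F 19] → take A—E (8); add E.
Step 4: frontier [A—B 21, B—C 14, D—E 6, B—E 17, B—F 19] → take D—E (6); add D.
Step 5: frontier [A—B 21, B—C 14, B—D 6, B—E 17, B—F 19] → take B—D (6); add B.
Vertex order: A, F, C, E, D, B. The 3rd vertex is C.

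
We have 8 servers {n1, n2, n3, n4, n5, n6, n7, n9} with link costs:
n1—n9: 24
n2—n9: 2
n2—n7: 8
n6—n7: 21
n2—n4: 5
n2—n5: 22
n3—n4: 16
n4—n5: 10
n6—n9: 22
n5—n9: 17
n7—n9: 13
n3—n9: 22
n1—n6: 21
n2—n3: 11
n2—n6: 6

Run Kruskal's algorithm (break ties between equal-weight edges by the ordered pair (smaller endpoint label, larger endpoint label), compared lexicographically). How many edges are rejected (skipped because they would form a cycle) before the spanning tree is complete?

3

Kruskal: consider edges lightest-first.
n2—n9 (2): add — endpoints in different components.
n2—n4 (5): add — endpoints in different components.
n2—n6 (6): add — endpoints in different components.
n2—n7 (8): add — endpoints in different components.
n4—n5 (10): add — endpoints in different components.
n2—n3 (11): add — endpoints in different components.
n7—n9 (13): skip — n9 and n7 already connected.
n3—n4 (16): skip — n4 and n3 already connected.
n5—n9 (17): skip — n9 and n5 already connected.
n1—n6 (21): add — endpoints in different components.
Edges rejected before the tree was complete: 3.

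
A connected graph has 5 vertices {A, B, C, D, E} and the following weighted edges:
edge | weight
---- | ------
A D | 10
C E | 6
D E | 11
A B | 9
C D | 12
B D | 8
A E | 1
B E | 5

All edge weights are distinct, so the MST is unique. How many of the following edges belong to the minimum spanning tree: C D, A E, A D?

Kruskal: consider edges lightest-first.
A E (1): add. Components now {A,E} {B} {C} {D}
B E (5): add. Components now {A,B,E} {C} {D}
C E (6): add. Components now {A,B,C,E} {D}
B D (8): add. Components now {A,B,C,D,E}
MST edge set: {A E, B E, C E, B D}.
Of the listed edges, {A E} are in the MST → 1.

1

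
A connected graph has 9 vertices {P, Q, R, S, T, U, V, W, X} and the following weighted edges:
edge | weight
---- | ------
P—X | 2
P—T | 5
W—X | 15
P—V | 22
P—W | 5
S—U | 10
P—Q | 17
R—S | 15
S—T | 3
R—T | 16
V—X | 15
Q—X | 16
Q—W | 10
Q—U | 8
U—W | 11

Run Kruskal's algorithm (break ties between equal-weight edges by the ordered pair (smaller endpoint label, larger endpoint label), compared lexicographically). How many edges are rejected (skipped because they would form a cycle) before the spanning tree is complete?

2

Sort edges by weight, then run Kruskal:
P—X (2): add — endpoints in different components.
S—T (3): add — endpoints in different components.
P—T (5): add — endpoints in different components.
P—W (5): add — endpoints in different components.
Q—U (8): add — endpoints in different components.
Q—W (10): add — endpoints in different components.
S—U (10): skip — S and U already connected.
U—W (11): skip — W and U already connected.
R—S (15): add — endpoints in different components.
V—X (15): add — endpoints in different components.
Edges rejected before the tree was complete: 2.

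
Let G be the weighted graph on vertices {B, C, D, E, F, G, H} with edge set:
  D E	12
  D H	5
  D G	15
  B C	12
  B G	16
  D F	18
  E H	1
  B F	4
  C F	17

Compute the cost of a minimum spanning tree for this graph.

53

Prim, starting at G.
Step 1: cheapest edge leaving the tree is D G (15); add D.
Step 2: cheapest edge leaving the tree is D H (5); add H.
Step 3: cheapest edge leaving the tree is E H (1); add E.
Step 4: cheapest edge leaving the tree is B G (16); add B.
Step 5: cheapest edge leaving the tree is B F (4); add F.
Step 6: cheapest edge leaving the tree is B C (12); add C.
MST edges: D G, D H, E H, B G, B F, B C; total weight 15+5+1+16+4+12 = 53.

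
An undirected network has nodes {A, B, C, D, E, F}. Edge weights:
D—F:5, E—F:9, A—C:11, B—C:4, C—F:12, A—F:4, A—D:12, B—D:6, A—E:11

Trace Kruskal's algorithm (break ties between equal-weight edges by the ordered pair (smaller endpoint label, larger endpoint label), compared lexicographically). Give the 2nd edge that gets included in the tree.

B-C

Kruskal's algorithm — process edges by increasing weight (ties by edge label):
A—F (4): add. Components now {A,F} {B} {C} {D} {E}
B—C (4): add. Components now {A,F} {B,C} {D} {E}
D—F (5): add. Components now {A,D,F} {B,C} {E}
B—D (6): add. Components now {A,B,C,D,F} {E}
E—F (9): add. Components now {A,B,C,D,E,F}
The 2nd edge added is B—C.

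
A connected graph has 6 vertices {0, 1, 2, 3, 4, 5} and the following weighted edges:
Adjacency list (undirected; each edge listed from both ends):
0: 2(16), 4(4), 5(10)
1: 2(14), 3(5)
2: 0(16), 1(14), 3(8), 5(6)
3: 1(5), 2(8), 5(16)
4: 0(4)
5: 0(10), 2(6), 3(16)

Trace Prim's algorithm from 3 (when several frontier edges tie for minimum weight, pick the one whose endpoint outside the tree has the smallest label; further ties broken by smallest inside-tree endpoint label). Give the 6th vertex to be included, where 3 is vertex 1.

4

Prim's algorithm from 3:
Step 1: frontier [1–3 5, 2–3 8, 3–5 16] → take 1–3 (5); add 1.
Step 2: frontier [1–2 14, 2–3 8, 3–5 16] → take 2–3 (8); add 2.
Step 3: frontier [2–5 6, 0–2 16, 3–5 16] → take 2–5 (6); add 5.
Step 4: frontier [0–2 16, 0–5 10] → take 0–5 (10); add 0.
Step 5: frontier [0–4 4] → take 0–4 (4); add 4.
Vertex order: 3, 1, 2, 5, 0, 4. The 6th vertex is 4.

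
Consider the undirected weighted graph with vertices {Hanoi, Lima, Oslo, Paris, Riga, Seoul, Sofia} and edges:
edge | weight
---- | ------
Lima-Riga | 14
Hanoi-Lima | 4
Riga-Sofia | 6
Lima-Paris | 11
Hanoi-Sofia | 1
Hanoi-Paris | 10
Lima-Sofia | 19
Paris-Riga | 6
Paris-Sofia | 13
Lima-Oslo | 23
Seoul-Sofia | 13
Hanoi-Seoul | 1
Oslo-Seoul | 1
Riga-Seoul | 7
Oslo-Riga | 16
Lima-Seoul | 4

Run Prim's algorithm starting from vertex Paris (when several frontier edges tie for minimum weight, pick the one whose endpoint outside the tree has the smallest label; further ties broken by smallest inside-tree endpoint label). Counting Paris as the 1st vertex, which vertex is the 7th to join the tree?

Lima

Prim, starting at Paris.
Step 1: cheapest edge leaving the tree is Paris-Riga (6); add Riga.
Step 2: cheapest edge leaving the tree is Riga-Sofia (6); add Sofia.
Step 3: cheapest edge leaving the tree is Hanoi-Sofia (1); add Hanoi.
Step 4: cheapest edge leaving the tree is Hanoi-Seoul (1); add Seoul.
Step 5: cheapest edge leaving the tree is Oslo-Seoul (1); add Oslo.
Step 6: cheapest edge leaving the tree is Hanoi-Lima (4); add Lima.
Vertex order: Paris, Riga, Sofia, Hanoi, Seoul, Oslo, Lima. The 7th vertex is Lima.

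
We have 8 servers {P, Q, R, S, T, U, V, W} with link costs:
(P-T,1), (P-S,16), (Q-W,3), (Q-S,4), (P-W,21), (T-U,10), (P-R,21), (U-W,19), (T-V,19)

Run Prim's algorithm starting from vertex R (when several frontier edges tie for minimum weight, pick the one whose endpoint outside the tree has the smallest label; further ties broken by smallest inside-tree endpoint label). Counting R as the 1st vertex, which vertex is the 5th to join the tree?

Prim's algorithm from R:
Step 1: cheapest edge leaving the tree is P-R (21); add P.
Step 2: cheapest edge leaving the tree is P-T (1); add T.
Step 3: cheapest edge leaving the tree is T-U (10); add U.
Step 4: cheapest edge leaving the tree is P-S (16); add S.
Step 5: cheapest edge leaving the tree is Q-S (4); add Q.
Step 6: cheapest edge leaving the tree is Q-W (3); add W.
Step 7: cheapest edge leaving the tree is T-V (19); add V.
Vertex order: R, P, T, U, S, Q, W, V. The 5th vertex is S.

S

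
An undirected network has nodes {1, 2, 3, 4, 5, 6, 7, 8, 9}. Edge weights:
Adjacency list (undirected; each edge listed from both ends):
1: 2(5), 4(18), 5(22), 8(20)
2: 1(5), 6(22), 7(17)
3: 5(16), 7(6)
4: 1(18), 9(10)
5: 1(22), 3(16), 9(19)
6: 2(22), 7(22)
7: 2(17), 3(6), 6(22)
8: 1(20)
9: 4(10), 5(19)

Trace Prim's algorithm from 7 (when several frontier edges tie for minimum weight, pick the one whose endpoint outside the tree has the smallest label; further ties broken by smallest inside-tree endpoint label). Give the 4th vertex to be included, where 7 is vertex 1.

Grow the tree from 7 using Prim:
Step 1: cheapest edge leaving the tree is 3–7 (6); add 3.
Step 2: cheapest edge leaving the tree is 3–5 (16); add 5.
Step 3: cheapest edge leaving the tree is 2–7 (17); add 2.
Step 4: cheapest edge leaving the tree is 1–2 (5); add 1.
Step 5: cheapest edge leaving the tree is 1–4 (18); add 4.
Step 6: cheapest edge leaving the tree is 4–9 (10); add 9.
Step 7: cheapest edge leaving the tree is 1–8 (20); add 8.
Step 8: cheapest edge leaving the tree is 2–6 (22); add 6.
Vertex order: 7, 3, 5, 2, 1, 4, 9, 8, 6. The 4th vertex is 2.

2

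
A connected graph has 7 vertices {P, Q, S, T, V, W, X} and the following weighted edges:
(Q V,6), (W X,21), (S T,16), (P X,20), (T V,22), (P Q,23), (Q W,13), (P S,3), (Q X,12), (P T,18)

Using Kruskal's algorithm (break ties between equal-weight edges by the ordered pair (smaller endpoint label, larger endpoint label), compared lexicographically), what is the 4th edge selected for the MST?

Sort edges by weight, then run Kruskal:
P S (3): add — endpoints in different components.
Q V (6): add — endpoints in different components.
Q X (12): add — endpoints in different components.
Q W (13): add — endpoints in different components.
S T (16): add — endpoints in different components.
P T (18): skip — P and T already connected.
P X (20): add — endpoints in different components.
The 4th edge added is Q W.

Q-W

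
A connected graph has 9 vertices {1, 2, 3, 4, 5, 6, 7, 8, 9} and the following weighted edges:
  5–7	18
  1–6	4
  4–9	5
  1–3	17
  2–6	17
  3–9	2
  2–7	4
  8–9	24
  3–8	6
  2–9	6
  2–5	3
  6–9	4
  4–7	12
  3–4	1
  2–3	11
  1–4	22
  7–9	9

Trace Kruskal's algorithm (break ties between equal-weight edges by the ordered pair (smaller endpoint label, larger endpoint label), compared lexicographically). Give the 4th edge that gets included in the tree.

Kruskal's algorithm — process edges by increasing weight (ties by edge label):
3–4 (1): add — endpoints in different components.
3–9 (2): add — endpoints in different components.
2–5 (3): add — endpoints in different components.
1–6 (4): add — endpoints in different components.
2–7 (4): add — endpoints in different components.
6–9 (4): add — endpoints in different components.
4–9 (5): skip — 4 and 9 already connected.
2–9 (6): add — endpoints in different components.
3–8 (6): add — endpoints in different components.
The 4th edge added is 1–6.

1-6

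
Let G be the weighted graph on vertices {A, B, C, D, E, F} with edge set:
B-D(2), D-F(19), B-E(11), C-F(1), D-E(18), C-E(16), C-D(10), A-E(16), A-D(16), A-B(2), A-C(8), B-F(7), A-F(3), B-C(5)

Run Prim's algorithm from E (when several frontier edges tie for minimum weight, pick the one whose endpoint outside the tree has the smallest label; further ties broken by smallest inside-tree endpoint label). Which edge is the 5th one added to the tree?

Prim's algorithm from E:
Step 1: frontier [B-E 11, A-E 16, C-E 16, D-E 18] → take B-E (11); add B.
Step 2: frontier [A-B 2, B-D 2, B-C 5, B-F 7, A-E 16, C-E 16, D-E 18] → take A-B (2); add A.
Step 3: frontier [A-F 3, A-C 8, A-D 16, B-D 2, B-C 5, B-F 7, C-E 16, D-E 18] → take B-D (2); add D.
Step 4: frontier [A-F 3, A-C 8, B-C 5, B-F 7, C-D 10, D-F 19, C-E 16] → take A-F (3); add F.
Step 5: frontier [A-C 8, B-C 5, C-D 10, C-E 16, C-F 1] → take C-F (1); add C.
The 5th edge added is C-F.

C-F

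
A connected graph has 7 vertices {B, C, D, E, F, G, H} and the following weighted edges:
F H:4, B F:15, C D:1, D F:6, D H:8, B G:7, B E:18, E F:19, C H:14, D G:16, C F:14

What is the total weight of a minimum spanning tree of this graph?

51

Prim's algorithm from B:
Step 1: cheapest edge leaving the tree is B G (7); add G.
Step 2: cheapest edge leaving the tree is B F (15); add F.
Step 3: cheapest edge leaving the tree is F H (4); add H.
Step 4: cheapest edge leaving the tree is D F (6); add D.
Step 5: cheapest edge leaving the tree is C D (1); add C.
Step 6: cheapest edge leaving the tree is B E (18); add E.
MST edges: B G, B F, F H, D F, C D, B E; total weight 7+15+4+6+1+18 = 51.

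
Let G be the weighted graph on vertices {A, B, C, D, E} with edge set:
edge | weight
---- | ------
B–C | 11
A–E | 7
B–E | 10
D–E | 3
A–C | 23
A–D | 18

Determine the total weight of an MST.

31

Kruskal: consider edges lightest-first.
D–E (3): add. Components now {A} {B} {C} {D,E}
A–E (7): add. Components now {A,D,E} {B} {C}
B–E (10): add. Components now {A,B,D,E} {C}
B–C (11): add. Components now {A,B,C,D,E}
MST edges: D–E, A–E, B–E, B–C; total weight 3+7+10+11 = 31.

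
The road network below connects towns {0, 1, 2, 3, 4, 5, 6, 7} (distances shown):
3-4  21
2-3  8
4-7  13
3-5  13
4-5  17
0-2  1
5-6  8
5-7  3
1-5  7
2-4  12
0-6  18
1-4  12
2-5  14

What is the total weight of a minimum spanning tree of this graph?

51

Prim, starting at 7.
Step 1: cheapest edge leaving the tree is 5-7 (3); add 5.
Step 2: cheapest edge leaving the tree is 1-5 (7); add 1.
Step 3: cheapest edge leaving the tree is 5-6 (8); add 6.
Step 4: cheapest edge leaving the tree is 1-4 (12); add 4.
Step 5: cheapest edge leaving the tree is 2-4 (12); add 2.
Step 6: cheapest edge leaving the tree is 0-2 (1); add 0.
Step 7: cheapest edge leaving the tree is 2-3 (8); add 3.
MST edges: 5-7, 1-5, 5-6, 1-4, 2-4, 0-2, 2-3; total weight 3+7+8+12+12+1+8 = 51.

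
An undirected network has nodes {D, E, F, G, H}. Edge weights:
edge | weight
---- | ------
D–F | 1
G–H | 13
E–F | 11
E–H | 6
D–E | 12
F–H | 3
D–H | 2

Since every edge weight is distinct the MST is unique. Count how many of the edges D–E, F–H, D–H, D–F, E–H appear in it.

Sort edges by weight, then run Kruskal:
D–F (1): add — endpoints in different components.
D–H (2): add — endpoints in different components.
F–H (3): skip — F and H already connected.
E–H (6): add — endpoints in different components.
E–F (11): skip — E and F already connected.
D–E (12): skip — D and E already connected.
G–H (13): add — endpoints in different components.
MST edge set: {D–F, D–H, E–H, G–H}.
Of the listed edges, {D–H, D–F, E–H} are in the MST → 3.

3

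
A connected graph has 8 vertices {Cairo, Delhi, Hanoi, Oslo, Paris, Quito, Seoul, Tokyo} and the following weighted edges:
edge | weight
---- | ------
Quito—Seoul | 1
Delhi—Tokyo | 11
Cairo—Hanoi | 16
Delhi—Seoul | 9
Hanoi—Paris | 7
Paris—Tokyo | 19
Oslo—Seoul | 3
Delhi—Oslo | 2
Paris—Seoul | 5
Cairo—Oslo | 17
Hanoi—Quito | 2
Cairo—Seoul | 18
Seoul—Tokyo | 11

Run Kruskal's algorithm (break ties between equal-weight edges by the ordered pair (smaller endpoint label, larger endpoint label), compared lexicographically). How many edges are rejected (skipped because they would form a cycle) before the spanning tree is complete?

3

Kruskal: consider edges lightest-first.
Quito—Seoul (1): add — endpoints in different components.
Delhi—Oslo (2): add — endpoints in different components.
Hanoi—Quito (2): add — endpoints in different components.
Oslo—Seoul (3): add — endpoints in different components.
Paris—Seoul (5): add — endpoints in different components.
Hanoi—Paris (7): skip — Paris and Hanoi already connected.
Delhi—Seoul (9): skip — Seoul and Delhi already connected.
Delhi—Tokyo (11): add — endpoints in different components.
Seoul—Tokyo (11): skip — Seoul and Tokyo already connected.
Cairo—Hanoi (16): add — endpoints in different components.
Edges rejected before the tree was complete: 3.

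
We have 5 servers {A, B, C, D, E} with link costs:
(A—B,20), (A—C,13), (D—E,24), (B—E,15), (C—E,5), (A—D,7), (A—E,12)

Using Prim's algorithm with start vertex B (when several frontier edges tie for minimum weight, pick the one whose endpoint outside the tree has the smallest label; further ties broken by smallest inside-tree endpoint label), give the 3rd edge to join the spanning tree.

A-E

Prim's algorithm from B:
Step 1: frontier [B—E 15, A—B 20] → take B—E (15); add E.
Step 2: frontier [A—B 20, C—E 5, A—E 12, D—E 24] → take C—E (5); add C.
Step 3: frontier [A—B 20, A—C 13, A—E 12, D—E 24] → take A—E (12); add A.
Step 4: frontier [A—D 7, D—E 24] → take A—D (7); add D.
The 3rd edge added is A—E.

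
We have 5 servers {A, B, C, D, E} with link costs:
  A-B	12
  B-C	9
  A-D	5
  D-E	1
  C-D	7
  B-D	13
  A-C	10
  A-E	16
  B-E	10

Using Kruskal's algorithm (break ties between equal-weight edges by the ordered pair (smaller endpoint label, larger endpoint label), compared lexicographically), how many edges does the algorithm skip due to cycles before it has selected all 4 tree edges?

0

Kruskal: consider edges lightest-first.
D-E (1): add — endpoints in different components.
A-D (5): add — endpoints in different components.
C-D (7): add — endpoints in different components.
B-C (9): add — endpoints in different components.
Edges rejected before the tree was complete: 0.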